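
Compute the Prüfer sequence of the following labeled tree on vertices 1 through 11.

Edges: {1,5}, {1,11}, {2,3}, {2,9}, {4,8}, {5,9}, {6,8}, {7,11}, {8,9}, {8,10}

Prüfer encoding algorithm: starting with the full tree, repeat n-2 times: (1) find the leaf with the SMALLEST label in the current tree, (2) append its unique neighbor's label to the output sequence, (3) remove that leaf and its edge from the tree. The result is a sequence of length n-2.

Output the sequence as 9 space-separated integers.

Answer: 2 9 8 8 11 8 9 5 1

Derivation:
Step 1: leaves = {3,4,6,7,10}. Remove smallest leaf 3, emit neighbor 2.
Step 2: leaves = {2,4,6,7,10}. Remove smallest leaf 2, emit neighbor 9.
Step 3: leaves = {4,6,7,10}. Remove smallest leaf 4, emit neighbor 8.
Step 4: leaves = {6,7,10}. Remove smallest leaf 6, emit neighbor 8.
Step 5: leaves = {7,10}. Remove smallest leaf 7, emit neighbor 11.
Step 6: leaves = {10,11}. Remove smallest leaf 10, emit neighbor 8.
Step 7: leaves = {8,11}. Remove smallest leaf 8, emit neighbor 9.
Step 8: leaves = {9,11}. Remove smallest leaf 9, emit neighbor 5.
Step 9: leaves = {5,11}. Remove smallest leaf 5, emit neighbor 1.
Done: 2 vertices remain (1, 11). Sequence = [2 9 8 8 11 8 9 5 1]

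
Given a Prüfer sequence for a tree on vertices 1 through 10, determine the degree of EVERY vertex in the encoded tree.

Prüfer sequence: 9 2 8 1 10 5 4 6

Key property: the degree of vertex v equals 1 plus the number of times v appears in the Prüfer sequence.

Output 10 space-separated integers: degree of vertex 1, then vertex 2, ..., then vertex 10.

p_1 = 9: count[9] becomes 1
p_2 = 2: count[2] becomes 1
p_3 = 8: count[8] becomes 1
p_4 = 1: count[1] becomes 1
p_5 = 10: count[10] becomes 1
p_6 = 5: count[5] becomes 1
p_7 = 4: count[4] becomes 1
p_8 = 6: count[6] becomes 1
Degrees (1 + count): deg[1]=1+1=2, deg[2]=1+1=2, deg[3]=1+0=1, deg[4]=1+1=2, deg[5]=1+1=2, deg[6]=1+1=2, deg[7]=1+0=1, deg[8]=1+1=2, deg[9]=1+1=2, deg[10]=1+1=2

Answer: 2 2 1 2 2 2 1 2 2 2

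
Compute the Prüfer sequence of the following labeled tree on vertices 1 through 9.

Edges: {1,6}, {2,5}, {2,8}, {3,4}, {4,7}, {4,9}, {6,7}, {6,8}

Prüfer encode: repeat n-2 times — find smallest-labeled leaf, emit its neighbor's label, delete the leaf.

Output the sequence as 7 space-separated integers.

Step 1: leaves = {1,3,5,9}. Remove smallest leaf 1, emit neighbor 6.
Step 2: leaves = {3,5,9}. Remove smallest leaf 3, emit neighbor 4.
Step 3: leaves = {5,9}. Remove smallest leaf 5, emit neighbor 2.
Step 4: leaves = {2,9}. Remove smallest leaf 2, emit neighbor 8.
Step 5: leaves = {8,9}. Remove smallest leaf 8, emit neighbor 6.
Step 6: leaves = {6,9}. Remove smallest leaf 6, emit neighbor 7.
Step 7: leaves = {7,9}. Remove smallest leaf 7, emit neighbor 4.
Done: 2 vertices remain (4, 9). Sequence = [6 4 2 8 6 7 4]

Answer: 6 4 2 8 6 7 4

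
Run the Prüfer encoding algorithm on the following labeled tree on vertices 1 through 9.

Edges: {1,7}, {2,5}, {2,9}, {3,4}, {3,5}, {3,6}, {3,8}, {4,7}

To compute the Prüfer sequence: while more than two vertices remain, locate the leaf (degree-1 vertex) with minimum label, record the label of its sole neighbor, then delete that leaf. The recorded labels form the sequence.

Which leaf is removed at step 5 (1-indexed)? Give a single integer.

Answer: 8

Derivation:
Step 1: current leaves = {1,6,8,9}. Remove leaf 1 (neighbor: 7).
Step 2: current leaves = {6,7,8,9}. Remove leaf 6 (neighbor: 3).
Step 3: current leaves = {7,8,9}. Remove leaf 7 (neighbor: 4).
Step 4: current leaves = {4,8,9}. Remove leaf 4 (neighbor: 3).
Step 5: current leaves = {8,9}. Remove leaf 8 (neighbor: 3).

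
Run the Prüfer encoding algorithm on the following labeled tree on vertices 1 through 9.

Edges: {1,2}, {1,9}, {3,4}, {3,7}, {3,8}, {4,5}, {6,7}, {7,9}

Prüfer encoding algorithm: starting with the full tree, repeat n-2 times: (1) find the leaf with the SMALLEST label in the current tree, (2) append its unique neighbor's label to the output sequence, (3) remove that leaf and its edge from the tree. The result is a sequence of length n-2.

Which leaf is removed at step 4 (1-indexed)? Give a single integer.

Step 1: current leaves = {2,5,6,8}. Remove leaf 2 (neighbor: 1).
Step 2: current leaves = {1,5,6,8}. Remove leaf 1 (neighbor: 9).
Step 3: current leaves = {5,6,8,9}. Remove leaf 5 (neighbor: 4).
Step 4: current leaves = {4,6,8,9}. Remove leaf 4 (neighbor: 3).

Answer: 4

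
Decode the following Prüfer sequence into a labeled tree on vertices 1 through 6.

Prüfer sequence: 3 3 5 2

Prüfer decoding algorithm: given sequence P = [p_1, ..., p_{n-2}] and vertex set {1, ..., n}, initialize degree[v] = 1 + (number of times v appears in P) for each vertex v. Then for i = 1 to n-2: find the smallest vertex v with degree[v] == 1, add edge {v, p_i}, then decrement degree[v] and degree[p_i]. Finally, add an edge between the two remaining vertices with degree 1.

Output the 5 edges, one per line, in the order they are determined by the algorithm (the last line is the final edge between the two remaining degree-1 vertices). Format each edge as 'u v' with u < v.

Answer: 1 3
3 4
3 5
2 5
2 6

Derivation:
Initial degrees: {1:1, 2:2, 3:3, 4:1, 5:2, 6:1}
Step 1: smallest deg-1 vertex = 1, p_1 = 3. Add edge {1,3}. Now deg[1]=0, deg[3]=2.
Step 2: smallest deg-1 vertex = 4, p_2 = 3. Add edge {3,4}. Now deg[4]=0, deg[3]=1.
Step 3: smallest deg-1 vertex = 3, p_3 = 5. Add edge {3,5}. Now deg[3]=0, deg[5]=1.
Step 4: smallest deg-1 vertex = 5, p_4 = 2. Add edge {2,5}. Now deg[5]=0, deg[2]=1.
Final: two remaining deg-1 vertices are 2, 6. Add edge {2,6}.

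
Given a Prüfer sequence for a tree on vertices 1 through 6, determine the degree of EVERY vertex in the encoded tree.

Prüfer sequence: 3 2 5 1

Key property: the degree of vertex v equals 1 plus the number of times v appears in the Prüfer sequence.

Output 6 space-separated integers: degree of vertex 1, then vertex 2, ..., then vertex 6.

p_1 = 3: count[3] becomes 1
p_2 = 2: count[2] becomes 1
p_3 = 5: count[5] becomes 1
p_4 = 1: count[1] becomes 1
Degrees (1 + count): deg[1]=1+1=2, deg[2]=1+1=2, deg[3]=1+1=2, deg[4]=1+0=1, deg[5]=1+1=2, deg[6]=1+0=1

Answer: 2 2 2 1 2 1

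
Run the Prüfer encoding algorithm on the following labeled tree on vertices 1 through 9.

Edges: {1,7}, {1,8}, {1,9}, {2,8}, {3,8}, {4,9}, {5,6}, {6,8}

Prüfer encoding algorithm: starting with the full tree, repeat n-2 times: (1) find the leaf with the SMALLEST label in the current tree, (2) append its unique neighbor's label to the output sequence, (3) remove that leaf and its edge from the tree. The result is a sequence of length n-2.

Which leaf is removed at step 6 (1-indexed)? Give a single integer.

Answer: 7

Derivation:
Step 1: current leaves = {2,3,4,5,7}. Remove leaf 2 (neighbor: 8).
Step 2: current leaves = {3,4,5,7}. Remove leaf 3 (neighbor: 8).
Step 3: current leaves = {4,5,7}. Remove leaf 4 (neighbor: 9).
Step 4: current leaves = {5,7,9}. Remove leaf 5 (neighbor: 6).
Step 5: current leaves = {6,7,9}. Remove leaf 6 (neighbor: 8).
Step 6: current leaves = {7,8,9}. Remove leaf 7 (neighbor: 1).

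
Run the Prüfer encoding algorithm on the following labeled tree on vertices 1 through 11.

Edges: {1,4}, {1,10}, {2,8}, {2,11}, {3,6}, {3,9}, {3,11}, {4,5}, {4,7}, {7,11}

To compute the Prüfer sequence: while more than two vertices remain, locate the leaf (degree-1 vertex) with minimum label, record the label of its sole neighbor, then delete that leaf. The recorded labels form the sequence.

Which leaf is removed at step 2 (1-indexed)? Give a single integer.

Answer: 6

Derivation:
Step 1: current leaves = {5,6,8,9,10}. Remove leaf 5 (neighbor: 4).
Step 2: current leaves = {6,8,9,10}. Remove leaf 6 (neighbor: 3).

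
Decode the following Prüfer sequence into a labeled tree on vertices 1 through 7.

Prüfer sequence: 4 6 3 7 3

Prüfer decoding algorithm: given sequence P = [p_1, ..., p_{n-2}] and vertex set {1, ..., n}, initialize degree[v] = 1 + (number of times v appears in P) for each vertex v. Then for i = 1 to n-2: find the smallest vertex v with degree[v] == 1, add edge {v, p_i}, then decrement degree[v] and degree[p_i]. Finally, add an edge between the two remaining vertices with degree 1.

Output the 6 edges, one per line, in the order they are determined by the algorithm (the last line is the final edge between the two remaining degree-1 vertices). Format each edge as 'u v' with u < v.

Initial degrees: {1:1, 2:1, 3:3, 4:2, 5:1, 6:2, 7:2}
Step 1: smallest deg-1 vertex = 1, p_1 = 4. Add edge {1,4}. Now deg[1]=0, deg[4]=1.
Step 2: smallest deg-1 vertex = 2, p_2 = 6. Add edge {2,6}. Now deg[2]=0, deg[6]=1.
Step 3: smallest deg-1 vertex = 4, p_3 = 3. Add edge {3,4}. Now deg[4]=0, deg[3]=2.
Step 4: smallest deg-1 vertex = 5, p_4 = 7. Add edge {5,7}. Now deg[5]=0, deg[7]=1.
Step 5: smallest deg-1 vertex = 6, p_5 = 3. Add edge {3,6}. Now deg[6]=0, deg[3]=1.
Final: two remaining deg-1 vertices are 3, 7. Add edge {3,7}.

Answer: 1 4
2 6
3 4
5 7
3 6
3 7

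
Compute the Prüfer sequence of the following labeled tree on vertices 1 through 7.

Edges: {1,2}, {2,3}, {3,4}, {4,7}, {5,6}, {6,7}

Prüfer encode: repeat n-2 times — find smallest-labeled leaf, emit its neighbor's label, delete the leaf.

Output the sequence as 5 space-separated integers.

Answer: 2 3 4 7 6

Derivation:
Step 1: leaves = {1,5}. Remove smallest leaf 1, emit neighbor 2.
Step 2: leaves = {2,5}. Remove smallest leaf 2, emit neighbor 3.
Step 3: leaves = {3,5}. Remove smallest leaf 3, emit neighbor 4.
Step 4: leaves = {4,5}. Remove smallest leaf 4, emit neighbor 7.
Step 5: leaves = {5,7}. Remove smallest leaf 5, emit neighbor 6.
Done: 2 vertices remain (6, 7). Sequence = [2 3 4 7 6]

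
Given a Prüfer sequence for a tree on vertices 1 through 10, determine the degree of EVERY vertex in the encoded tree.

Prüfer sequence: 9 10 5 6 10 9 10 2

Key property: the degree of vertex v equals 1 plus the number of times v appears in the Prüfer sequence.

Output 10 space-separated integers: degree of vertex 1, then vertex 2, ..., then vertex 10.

Answer: 1 2 1 1 2 2 1 1 3 4

Derivation:
p_1 = 9: count[9] becomes 1
p_2 = 10: count[10] becomes 1
p_3 = 5: count[5] becomes 1
p_4 = 6: count[6] becomes 1
p_5 = 10: count[10] becomes 2
p_6 = 9: count[9] becomes 2
p_7 = 10: count[10] becomes 3
p_8 = 2: count[2] becomes 1
Degrees (1 + count): deg[1]=1+0=1, deg[2]=1+1=2, deg[3]=1+0=1, deg[4]=1+0=1, deg[5]=1+1=2, deg[6]=1+1=2, deg[7]=1+0=1, deg[8]=1+0=1, deg[9]=1+2=3, deg[10]=1+3=4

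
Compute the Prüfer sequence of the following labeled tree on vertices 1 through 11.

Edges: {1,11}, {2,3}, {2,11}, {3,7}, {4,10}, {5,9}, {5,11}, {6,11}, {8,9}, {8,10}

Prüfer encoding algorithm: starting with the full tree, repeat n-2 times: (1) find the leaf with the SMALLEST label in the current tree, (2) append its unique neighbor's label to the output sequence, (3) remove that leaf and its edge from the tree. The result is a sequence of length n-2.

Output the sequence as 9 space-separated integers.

Step 1: leaves = {1,4,6,7}. Remove smallest leaf 1, emit neighbor 11.
Step 2: leaves = {4,6,7}. Remove smallest leaf 4, emit neighbor 10.
Step 3: leaves = {6,7,10}. Remove smallest leaf 6, emit neighbor 11.
Step 4: leaves = {7,10}. Remove smallest leaf 7, emit neighbor 3.
Step 5: leaves = {3,10}. Remove smallest leaf 3, emit neighbor 2.
Step 6: leaves = {2,10}. Remove smallest leaf 2, emit neighbor 11.
Step 7: leaves = {10,11}. Remove smallest leaf 10, emit neighbor 8.
Step 8: leaves = {8,11}. Remove smallest leaf 8, emit neighbor 9.
Step 9: leaves = {9,11}. Remove smallest leaf 9, emit neighbor 5.
Done: 2 vertices remain (5, 11). Sequence = [11 10 11 3 2 11 8 9 5]

Answer: 11 10 11 3 2 11 8 9 5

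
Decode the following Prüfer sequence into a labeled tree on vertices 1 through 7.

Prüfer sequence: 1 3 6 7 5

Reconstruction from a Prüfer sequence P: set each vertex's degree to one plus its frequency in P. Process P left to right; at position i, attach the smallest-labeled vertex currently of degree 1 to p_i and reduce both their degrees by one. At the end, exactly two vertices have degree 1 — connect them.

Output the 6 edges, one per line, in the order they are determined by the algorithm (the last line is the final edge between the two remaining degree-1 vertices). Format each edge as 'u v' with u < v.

Initial degrees: {1:2, 2:1, 3:2, 4:1, 5:2, 6:2, 7:2}
Step 1: smallest deg-1 vertex = 2, p_1 = 1. Add edge {1,2}. Now deg[2]=0, deg[1]=1.
Step 2: smallest deg-1 vertex = 1, p_2 = 3. Add edge {1,3}. Now deg[1]=0, deg[3]=1.
Step 3: smallest deg-1 vertex = 3, p_3 = 6. Add edge {3,6}. Now deg[3]=0, deg[6]=1.
Step 4: smallest deg-1 vertex = 4, p_4 = 7. Add edge {4,7}. Now deg[4]=0, deg[7]=1.
Step 5: smallest deg-1 vertex = 6, p_5 = 5. Add edge {5,6}. Now deg[6]=0, deg[5]=1.
Final: two remaining deg-1 vertices are 5, 7. Add edge {5,7}.

Answer: 1 2
1 3
3 6
4 7
5 6
5 7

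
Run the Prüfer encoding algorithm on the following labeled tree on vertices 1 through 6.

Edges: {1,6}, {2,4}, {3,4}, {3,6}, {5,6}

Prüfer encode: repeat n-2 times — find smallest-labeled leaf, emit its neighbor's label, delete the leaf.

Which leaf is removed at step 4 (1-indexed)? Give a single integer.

Answer: 3

Derivation:
Step 1: current leaves = {1,2,5}. Remove leaf 1 (neighbor: 6).
Step 2: current leaves = {2,5}. Remove leaf 2 (neighbor: 4).
Step 3: current leaves = {4,5}. Remove leaf 4 (neighbor: 3).
Step 4: current leaves = {3,5}. Remove leaf 3 (neighbor: 6).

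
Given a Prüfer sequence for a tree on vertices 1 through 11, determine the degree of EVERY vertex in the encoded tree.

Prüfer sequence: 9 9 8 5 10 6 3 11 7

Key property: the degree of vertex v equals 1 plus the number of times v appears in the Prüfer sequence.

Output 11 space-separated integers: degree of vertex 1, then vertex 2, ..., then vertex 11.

p_1 = 9: count[9] becomes 1
p_2 = 9: count[9] becomes 2
p_3 = 8: count[8] becomes 1
p_4 = 5: count[5] becomes 1
p_5 = 10: count[10] becomes 1
p_6 = 6: count[6] becomes 1
p_7 = 3: count[3] becomes 1
p_8 = 11: count[11] becomes 1
p_9 = 7: count[7] becomes 1
Degrees (1 + count): deg[1]=1+0=1, deg[2]=1+0=1, deg[3]=1+1=2, deg[4]=1+0=1, deg[5]=1+1=2, deg[6]=1+1=2, deg[7]=1+1=2, deg[8]=1+1=2, deg[9]=1+2=3, deg[10]=1+1=2, deg[11]=1+1=2

Answer: 1 1 2 1 2 2 2 2 3 2 2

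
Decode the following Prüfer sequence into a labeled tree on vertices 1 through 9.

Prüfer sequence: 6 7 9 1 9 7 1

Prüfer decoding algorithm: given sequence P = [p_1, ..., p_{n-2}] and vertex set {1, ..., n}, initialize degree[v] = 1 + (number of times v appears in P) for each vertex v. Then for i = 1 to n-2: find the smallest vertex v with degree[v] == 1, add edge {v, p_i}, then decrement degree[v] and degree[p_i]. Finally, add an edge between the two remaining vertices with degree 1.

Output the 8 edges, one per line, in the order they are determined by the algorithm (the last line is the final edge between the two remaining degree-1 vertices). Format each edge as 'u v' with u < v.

Answer: 2 6
3 7
4 9
1 5
6 9
7 8
1 7
1 9

Derivation:
Initial degrees: {1:3, 2:1, 3:1, 4:1, 5:1, 6:2, 7:3, 8:1, 9:3}
Step 1: smallest deg-1 vertex = 2, p_1 = 6. Add edge {2,6}. Now deg[2]=0, deg[6]=1.
Step 2: smallest deg-1 vertex = 3, p_2 = 7. Add edge {3,7}. Now deg[3]=0, deg[7]=2.
Step 3: smallest deg-1 vertex = 4, p_3 = 9. Add edge {4,9}. Now deg[4]=0, deg[9]=2.
Step 4: smallest deg-1 vertex = 5, p_4 = 1. Add edge {1,5}. Now deg[5]=0, deg[1]=2.
Step 5: smallest deg-1 vertex = 6, p_5 = 9. Add edge {6,9}. Now deg[6]=0, deg[9]=1.
Step 6: smallest deg-1 vertex = 8, p_6 = 7. Add edge {7,8}. Now deg[8]=0, deg[7]=1.
Step 7: smallest deg-1 vertex = 7, p_7 = 1. Add edge {1,7}. Now deg[7]=0, deg[1]=1.
Final: two remaining deg-1 vertices are 1, 9. Add edge {1,9}.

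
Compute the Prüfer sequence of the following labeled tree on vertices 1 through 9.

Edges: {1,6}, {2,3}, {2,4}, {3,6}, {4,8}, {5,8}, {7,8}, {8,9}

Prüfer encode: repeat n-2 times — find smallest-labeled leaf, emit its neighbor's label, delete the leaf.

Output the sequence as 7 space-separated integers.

Step 1: leaves = {1,5,7,9}. Remove smallest leaf 1, emit neighbor 6.
Step 2: leaves = {5,6,7,9}. Remove smallest leaf 5, emit neighbor 8.
Step 3: leaves = {6,7,9}. Remove smallest leaf 6, emit neighbor 3.
Step 4: leaves = {3,7,9}. Remove smallest leaf 3, emit neighbor 2.
Step 5: leaves = {2,7,9}. Remove smallest leaf 2, emit neighbor 4.
Step 6: leaves = {4,7,9}. Remove smallest leaf 4, emit neighbor 8.
Step 7: leaves = {7,9}. Remove smallest leaf 7, emit neighbor 8.
Done: 2 vertices remain (8, 9). Sequence = [6 8 3 2 4 8 8]

Answer: 6 8 3 2 4 8 8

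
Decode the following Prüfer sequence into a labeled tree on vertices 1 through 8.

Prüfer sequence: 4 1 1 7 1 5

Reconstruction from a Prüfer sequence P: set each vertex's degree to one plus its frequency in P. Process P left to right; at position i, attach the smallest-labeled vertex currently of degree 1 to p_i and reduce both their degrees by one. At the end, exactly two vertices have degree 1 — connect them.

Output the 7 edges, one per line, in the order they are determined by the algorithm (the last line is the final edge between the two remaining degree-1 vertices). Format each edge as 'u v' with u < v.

Initial degrees: {1:4, 2:1, 3:1, 4:2, 5:2, 6:1, 7:2, 8:1}
Step 1: smallest deg-1 vertex = 2, p_1 = 4. Add edge {2,4}. Now deg[2]=0, deg[4]=1.
Step 2: smallest deg-1 vertex = 3, p_2 = 1. Add edge {1,3}. Now deg[3]=0, deg[1]=3.
Step 3: smallest deg-1 vertex = 4, p_3 = 1. Add edge {1,4}. Now deg[4]=0, deg[1]=2.
Step 4: smallest deg-1 vertex = 6, p_4 = 7. Add edge {6,7}. Now deg[6]=0, deg[7]=1.
Step 5: smallest deg-1 vertex = 7, p_5 = 1. Add edge {1,7}. Now deg[7]=0, deg[1]=1.
Step 6: smallest deg-1 vertex = 1, p_6 = 5. Add edge {1,5}. Now deg[1]=0, deg[5]=1.
Final: two remaining deg-1 vertices are 5, 8. Add edge {5,8}.

Answer: 2 4
1 3
1 4
6 7
1 7
1 5
5 8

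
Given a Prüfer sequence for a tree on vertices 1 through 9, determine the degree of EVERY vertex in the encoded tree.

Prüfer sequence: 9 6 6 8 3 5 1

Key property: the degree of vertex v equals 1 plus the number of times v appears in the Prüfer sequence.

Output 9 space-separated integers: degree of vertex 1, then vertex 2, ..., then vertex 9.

Answer: 2 1 2 1 2 3 1 2 2

Derivation:
p_1 = 9: count[9] becomes 1
p_2 = 6: count[6] becomes 1
p_3 = 6: count[6] becomes 2
p_4 = 8: count[8] becomes 1
p_5 = 3: count[3] becomes 1
p_6 = 5: count[5] becomes 1
p_7 = 1: count[1] becomes 1
Degrees (1 + count): deg[1]=1+1=2, deg[2]=1+0=1, deg[3]=1+1=2, deg[4]=1+0=1, deg[5]=1+1=2, deg[6]=1+2=3, deg[7]=1+0=1, deg[8]=1+1=2, deg[9]=1+1=2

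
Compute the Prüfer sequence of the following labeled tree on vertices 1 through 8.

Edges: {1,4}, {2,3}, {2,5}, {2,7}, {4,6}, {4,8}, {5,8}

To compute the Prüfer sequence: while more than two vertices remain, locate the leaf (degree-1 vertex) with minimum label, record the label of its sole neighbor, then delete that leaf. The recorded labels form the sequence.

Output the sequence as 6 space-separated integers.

Step 1: leaves = {1,3,6,7}. Remove smallest leaf 1, emit neighbor 4.
Step 2: leaves = {3,6,7}. Remove smallest leaf 3, emit neighbor 2.
Step 3: leaves = {6,7}. Remove smallest leaf 6, emit neighbor 4.
Step 4: leaves = {4,7}. Remove smallest leaf 4, emit neighbor 8.
Step 5: leaves = {7,8}. Remove smallest leaf 7, emit neighbor 2.
Step 6: leaves = {2,8}. Remove smallest leaf 2, emit neighbor 5.
Done: 2 vertices remain (5, 8). Sequence = [4 2 4 8 2 5]

Answer: 4 2 4 8 2 5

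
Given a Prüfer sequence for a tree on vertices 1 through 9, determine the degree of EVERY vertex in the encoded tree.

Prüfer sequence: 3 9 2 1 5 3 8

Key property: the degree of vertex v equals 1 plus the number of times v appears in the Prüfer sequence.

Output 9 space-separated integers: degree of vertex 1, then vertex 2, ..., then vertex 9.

p_1 = 3: count[3] becomes 1
p_2 = 9: count[9] becomes 1
p_3 = 2: count[2] becomes 1
p_4 = 1: count[1] becomes 1
p_5 = 5: count[5] becomes 1
p_6 = 3: count[3] becomes 2
p_7 = 8: count[8] becomes 1
Degrees (1 + count): deg[1]=1+1=2, deg[2]=1+1=2, deg[3]=1+2=3, deg[4]=1+0=1, deg[5]=1+1=2, deg[6]=1+0=1, deg[7]=1+0=1, deg[8]=1+1=2, deg[9]=1+1=2

Answer: 2 2 3 1 2 1 1 2 2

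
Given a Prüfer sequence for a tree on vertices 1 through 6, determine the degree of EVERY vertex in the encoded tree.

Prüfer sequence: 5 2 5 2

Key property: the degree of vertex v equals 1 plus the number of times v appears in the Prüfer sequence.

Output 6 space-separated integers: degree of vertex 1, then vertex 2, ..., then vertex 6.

p_1 = 5: count[5] becomes 1
p_2 = 2: count[2] becomes 1
p_3 = 5: count[5] becomes 2
p_4 = 2: count[2] becomes 2
Degrees (1 + count): deg[1]=1+0=1, deg[2]=1+2=3, deg[3]=1+0=1, deg[4]=1+0=1, deg[5]=1+2=3, deg[6]=1+0=1

Answer: 1 3 1 1 3 1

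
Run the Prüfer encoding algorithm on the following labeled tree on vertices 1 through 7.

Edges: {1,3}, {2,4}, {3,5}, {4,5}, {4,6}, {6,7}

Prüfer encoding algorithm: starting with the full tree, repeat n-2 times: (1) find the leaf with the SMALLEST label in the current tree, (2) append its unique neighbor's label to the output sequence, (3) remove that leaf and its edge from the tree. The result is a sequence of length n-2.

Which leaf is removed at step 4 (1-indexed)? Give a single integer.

Answer: 5

Derivation:
Step 1: current leaves = {1,2,7}. Remove leaf 1 (neighbor: 3).
Step 2: current leaves = {2,3,7}. Remove leaf 2 (neighbor: 4).
Step 3: current leaves = {3,7}. Remove leaf 3 (neighbor: 5).
Step 4: current leaves = {5,7}. Remove leaf 5 (neighbor: 4).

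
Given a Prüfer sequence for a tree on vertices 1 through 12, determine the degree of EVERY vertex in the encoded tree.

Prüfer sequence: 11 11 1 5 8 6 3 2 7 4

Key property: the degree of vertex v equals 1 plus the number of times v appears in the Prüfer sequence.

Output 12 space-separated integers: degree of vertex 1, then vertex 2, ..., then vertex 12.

Answer: 2 2 2 2 2 2 2 2 1 1 3 1

Derivation:
p_1 = 11: count[11] becomes 1
p_2 = 11: count[11] becomes 2
p_3 = 1: count[1] becomes 1
p_4 = 5: count[5] becomes 1
p_5 = 8: count[8] becomes 1
p_6 = 6: count[6] becomes 1
p_7 = 3: count[3] becomes 1
p_8 = 2: count[2] becomes 1
p_9 = 7: count[7] becomes 1
p_10 = 4: count[4] becomes 1
Degrees (1 + count): deg[1]=1+1=2, deg[2]=1+1=2, deg[3]=1+1=2, deg[4]=1+1=2, deg[5]=1+1=2, deg[6]=1+1=2, deg[7]=1+1=2, deg[8]=1+1=2, deg[9]=1+0=1, deg[10]=1+0=1, deg[11]=1+2=3, deg[12]=1+0=1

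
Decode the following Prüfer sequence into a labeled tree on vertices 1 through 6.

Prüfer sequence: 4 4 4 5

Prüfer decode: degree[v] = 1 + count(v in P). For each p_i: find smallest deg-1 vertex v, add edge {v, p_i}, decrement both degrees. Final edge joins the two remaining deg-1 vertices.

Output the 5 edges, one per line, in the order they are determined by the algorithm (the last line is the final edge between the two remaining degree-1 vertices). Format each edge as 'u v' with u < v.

Initial degrees: {1:1, 2:1, 3:1, 4:4, 5:2, 6:1}
Step 1: smallest deg-1 vertex = 1, p_1 = 4. Add edge {1,4}. Now deg[1]=0, deg[4]=3.
Step 2: smallest deg-1 vertex = 2, p_2 = 4. Add edge {2,4}. Now deg[2]=0, deg[4]=2.
Step 3: smallest deg-1 vertex = 3, p_3 = 4. Add edge {3,4}. Now deg[3]=0, deg[4]=1.
Step 4: smallest deg-1 vertex = 4, p_4 = 5. Add edge {4,5}. Now deg[4]=0, deg[5]=1.
Final: two remaining deg-1 vertices are 5, 6. Add edge {5,6}.

Answer: 1 4
2 4
3 4
4 5
5 6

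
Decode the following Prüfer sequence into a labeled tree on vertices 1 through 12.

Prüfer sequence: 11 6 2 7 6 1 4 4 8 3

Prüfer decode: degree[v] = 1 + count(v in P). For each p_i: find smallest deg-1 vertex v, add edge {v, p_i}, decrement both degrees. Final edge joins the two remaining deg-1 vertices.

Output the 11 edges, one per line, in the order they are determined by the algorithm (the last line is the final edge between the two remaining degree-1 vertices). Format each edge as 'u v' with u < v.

Initial degrees: {1:2, 2:2, 3:2, 4:3, 5:1, 6:3, 7:2, 8:2, 9:1, 10:1, 11:2, 12:1}
Step 1: smallest deg-1 vertex = 5, p_1 = 11. Add edge {5,11}. Now deg[5]=0, deg[11]=1.
Step 2: smallest deg-1 vertex = 9, p_2 = 6. Add edge {6,9}. Now deg[9]=0, deg[6]=2.
Step 3: smallest deg-1 vertex = 10, p_3 = 2. Add edge {2,10}. Now deg[10]=0, deg[2]=1.
Step 4: smallest deg-1 vertex = 2, p_4 = 7. Add edge {2,7}. Now deg[2]=0, deg[7]=1.
Step 5: smallest deg-1 vertex = 7, p_5 = 6. Add edge {6,7}. Now deg[7]=0, deg[6]=1.
Step 6: smallest deg-1 vertex = 6, p_6 = 1. Add edge {1,6}. Now deg[6]=0, deg[1]=1.
Step 7: smallest deg-1 vertex = 1, p_7 = 4. Add edge {1,4}. Now deg[1]=0, deg[4]=2.
Step 8: smallest deg-1 vertex = 11, p_8 = 4. Add edge {4,11}. Now deg[11]=0, deg[4]=1.
Step 9: smallest deg-1 vertex = 4, p_9 = 8. Add edge {4,8}. Now deg[4]=0, deg[8]=1.
Step 10: smallest deg-1 vertex = 8, p_10 = 3. Add edge {3,8}. Now deg[8]=0, deg[3]=1.
Final: two remaining deg-1 vertices are 3, 12. Add edge {3,12}.

Answer: 5 11
6 9
2 10
2 7
6 7
1 6
1 4
4 11
4 8
3 8
3 12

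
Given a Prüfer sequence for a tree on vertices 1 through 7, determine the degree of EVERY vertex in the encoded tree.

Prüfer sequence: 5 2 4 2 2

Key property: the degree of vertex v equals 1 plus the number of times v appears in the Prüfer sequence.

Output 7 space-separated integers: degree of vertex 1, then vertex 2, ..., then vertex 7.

p_1 = 5: count[5] becomes 1
p_2 = 2: count[2] becomes 1
p_3 = 4: count[4] becomes 1
p_4 = 2: count[2] becomes 2
p_5 = 2: count[2] becomes 3
Degrees (1 + count): deg[1]=1+0=1, deg[2]=1+3=4, deg[3]=1+0=1, deg[4]=1+1=2, deg[5]=1+1=2, deg[6]=1+0=1, deg[7]=1+0=1

Answer: 1 4 1 2 2 1 1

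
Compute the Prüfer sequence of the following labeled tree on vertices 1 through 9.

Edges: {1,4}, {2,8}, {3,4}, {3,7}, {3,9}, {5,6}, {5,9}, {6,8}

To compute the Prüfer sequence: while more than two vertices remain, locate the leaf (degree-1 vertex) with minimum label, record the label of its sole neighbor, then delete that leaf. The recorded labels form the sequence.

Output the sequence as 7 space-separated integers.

Step 1: leaves = {1,2,7}. Remove smallest leaf 1, emit neighbor 4.
Step 2: leaves = {2,4,7}. Remove smallest leaf 2, emit neighbor 8.
Step 3: leaves = {4,7,8}. Remove smallest leaf 4, emit neighbor 3.
Step 4: leaves = {7,8}. Remove smallest leaf 7, emit neighbor 3.
Step 5: leaves = {3,8}. Remove smallest leaf 3, emit neighbor 9.
Step 6: leaves = {8,9}. Remove smallest leaf 8, emit neighbor 6.
Step 7: leaves = {6,9}. Remove smallest leaf 6, emit neighbor 5.
Done: 2 vertices remain (5, 9). Sequence = [4 8 3 3 9 6 5]

Answer: 4 8 3 3 9 6 5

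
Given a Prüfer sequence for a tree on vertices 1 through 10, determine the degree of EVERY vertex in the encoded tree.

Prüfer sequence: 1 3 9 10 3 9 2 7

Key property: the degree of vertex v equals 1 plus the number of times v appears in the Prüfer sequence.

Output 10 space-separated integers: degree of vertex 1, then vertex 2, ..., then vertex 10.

Answer: 2 2 3 1 1 1 2 1 3 2

Derivation:
p_1 = 1: count[1] becomes 1
p_2 = 3: count[3] becomes 1
p_3 = 9: count[9] becomes 1
p_4 = 10: count[10] becomes 1
p_5 = 3: count[3] becomes 2
p_6 = 9: count[9] becomes 2
p_7 = 2: count[2] becomes 1
p_8 = 7: count[7] becomes 1
Degrees (1 + count): deg[1]=1+1=2, deg[2]=1+1=2, deg[3]=1+2=3, deg[4]=1+0=1, deg[5]=1+0=1, deg[6]=1+0=1, deg[7]=1+1=2, deg[8]=1+0=1, deg[9]=1+2=3, deg[10]=1+1=2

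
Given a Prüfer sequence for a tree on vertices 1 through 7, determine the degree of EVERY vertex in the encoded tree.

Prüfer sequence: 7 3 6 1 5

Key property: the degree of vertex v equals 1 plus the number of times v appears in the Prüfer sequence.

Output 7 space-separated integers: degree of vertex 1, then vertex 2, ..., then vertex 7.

Answer: 2 1 2 1 2 2 2

Derivation:
p_1 = 7: count[7] becomes 1
p_2 = 3: count[3] becomes 1
p_3 = 6: count[6] becomes 1
p_4 = 1: count[1] becomes 1
p_5 = 5: count[5] becomes 1
Degrees (1 + count): deg[1]=1+1=2, deg[2]=1+0=1, deg[3]=1+1=2, deg[4]=1+0=1, deg[5]=1+1=2, deg[6]=1+1=2, deg[7]=1+1=2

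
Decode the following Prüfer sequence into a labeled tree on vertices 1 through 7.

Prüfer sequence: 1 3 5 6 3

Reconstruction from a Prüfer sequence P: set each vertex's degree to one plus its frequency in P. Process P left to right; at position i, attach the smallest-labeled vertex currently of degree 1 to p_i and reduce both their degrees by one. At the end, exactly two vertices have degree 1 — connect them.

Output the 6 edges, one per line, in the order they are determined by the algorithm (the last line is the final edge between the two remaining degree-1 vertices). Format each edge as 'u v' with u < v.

Answer: 1 2
1 3
4 5
5 6
3 6
3 7

Derivation:
Initial degrees: {1:2, 2:1, 3:3, 4:1, 5:2, 6:2, 7:1}
Step 1: smallest deg-1 vertex = 2, p_1 = 1. Add edge {1,2}. Now deg[2]=0, deg[1]=1.
Step 2: smallest deg-1 vertex = 1, p_2 = 3. Add edge {1,3}. Now deg[1]=0, deg[3]=2.
Step 3: smallest deg-1 vertex = 4, p_3 = 5. Add edge {4,5}. Now deg[4]=0, deg[5]=1.
Step 4: smallest deg-1 vertex = 5, p_4 = 6. Add edge {5,6}. Now deg[5]=0, deg[6]=1.
Step 5: smallest deg-1 vertex = 6, p_5 = 3. Add edge {3,6}. Now deg[6]=0, deg[3]=1.
Final: two remaining deg-1 vertices are 3, 7. Add edge {3,7}.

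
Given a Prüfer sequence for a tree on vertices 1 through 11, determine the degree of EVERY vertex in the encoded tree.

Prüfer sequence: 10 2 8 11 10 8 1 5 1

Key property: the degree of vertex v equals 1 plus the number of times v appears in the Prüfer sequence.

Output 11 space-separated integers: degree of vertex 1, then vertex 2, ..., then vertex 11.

Answer: 3 2 1 1 2 1 1 3 1 3 2

Derivation:
p_1 = 10: count[10] becomes 1
p_2 = 2: count[2] becomes 1
p_3 = 8: count[8] becomes 1
p_4 = 11: count[11] becomes 1
p_5 = 10: count[10] becomes 2
p_6 = 8: count[8] becomes 2
p_7 = 1: count[1] becomes 1
p_8 = 5: count[5] becomes 1
p_9 = 1: count[1] becomes 2
Degrees (1 + count): deg[1]=1+2=3, deg[2]=1+1=2, deg[3]=1+0=1, deg[4]=1+0=1, deg[5]=1+1=2, deg[6]=1+0=1, deg[7]=1+0=1, deg[8]=1+2=3, deg[9]=1+0=1, deg[10]=1+2=3, deg[11]=1+1=2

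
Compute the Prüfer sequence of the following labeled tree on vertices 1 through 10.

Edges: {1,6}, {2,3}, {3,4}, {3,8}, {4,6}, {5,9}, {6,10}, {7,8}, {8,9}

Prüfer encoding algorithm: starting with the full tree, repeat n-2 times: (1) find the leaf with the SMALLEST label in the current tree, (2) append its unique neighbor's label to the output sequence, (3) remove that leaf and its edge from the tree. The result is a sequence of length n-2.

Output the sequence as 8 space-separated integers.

Answer: 6 3 9 8 8 3 4 6

Derivation:
Step 1: leaves = {1,2,5,7,10}. Remove smallest leaf 1, emit neighbor 6.
Step 2: leaves = {2,5,7,10}. Remove smallest leaf 2, emit neighbor 3.
Step 3: leaves = {5,7,10}. Remove smallest leaf 5, emit neighbor 9.
Step 4: leaves = {7,9,10}. Remove smallest leaf 7, emit neighbor 8.
Step 5: leaves = {9,10}. Remove smallest leaf 9, emit neighbor 8.
Step 6: leaves = {8,10}. Remove smallest leaf 8, emit neighbor 3.
Step 7: leaves = {3,10}. Remove smallest leaf 3, emit neighbor 4.
Step 8: leaves = {4,10}. Remove smallest leaf 4, emit neighbor 6.
Done: 2 vertices remain (6, 10). Sequence = [6 3 9 8 8 3 4 6]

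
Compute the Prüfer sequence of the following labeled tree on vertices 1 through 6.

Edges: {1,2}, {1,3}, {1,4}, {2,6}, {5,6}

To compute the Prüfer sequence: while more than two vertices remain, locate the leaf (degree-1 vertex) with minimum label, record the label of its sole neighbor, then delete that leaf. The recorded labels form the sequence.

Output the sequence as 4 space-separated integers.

Answer: 1 1 2 6

Derivation:
Step 1: leaves = {3,4,5}. Remove smallest leaf 3, emit neighbor 1.
Step 2: leaves = {4,5}. Remove smallest leaf 4, emit neighbor 1.
Step 3: leaves = {1,5}. Remove smallest leaf 1, emit neighbor 2.
Step 4: leaves = {2,5}. Remove smallest leaf 2, emit neighbor 6.
Done: 2 vertices remain (5, 6). Sequence = [1 1 2 6]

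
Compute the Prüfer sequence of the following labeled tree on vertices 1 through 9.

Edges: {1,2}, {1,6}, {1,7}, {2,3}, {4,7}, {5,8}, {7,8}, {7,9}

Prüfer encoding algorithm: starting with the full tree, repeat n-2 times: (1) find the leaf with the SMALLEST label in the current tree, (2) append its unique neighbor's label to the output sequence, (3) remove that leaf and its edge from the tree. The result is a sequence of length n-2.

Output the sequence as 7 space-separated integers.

Step 1: leaves = {3,4,5,6,9}. Remove smallest leaf 3, emit neighbor 2.
Step 2: leaves = {2,4,5,6,9}. Remove smallest leaf 2, emit neighbor 1.
Step 3: leaves = {4,5,6,9}. Remove smallest leaf 4, emit neighbor 7.
Step 4: leaves = {5,6,9}. Remove smallest leaf 5, emit neighbor 8.
Step 5: leaves = {6,8,9}. Remove smallest leaf 6, emit neighbor 1.
Step 6: leaves = {1,8,9}. Remove smallest leaf 1, emit neighbor 7.
Step 7: leaves = {8,9}. Remove smallest leaf 8, emit neighbor 7.
Done: 2 vertices remain (7, 9). Sequence = [2 1 7 8 1 7 7]

Answer: 2 1 7 8 1 7 7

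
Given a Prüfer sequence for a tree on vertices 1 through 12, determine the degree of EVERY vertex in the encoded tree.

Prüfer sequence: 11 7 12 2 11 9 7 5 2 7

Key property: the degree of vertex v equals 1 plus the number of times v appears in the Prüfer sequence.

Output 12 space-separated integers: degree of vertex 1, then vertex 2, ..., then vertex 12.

p_1 = 11: count[11] becomes 1
p_2 = 7: count[7] becomes 1
p_3 = 12: count[12] becomes 1
p_4 = 2: count[2] becomes 1
p_5 = 11: count[11] becomes 2
p_6 = 9: count[9] becomes 1
p_7 = 7: count[7] becomes 2
p_8 = 5: count[5] becomes 1
p_9 = 2: count[2] becomes 2
p_10 = 7: count[7] becomes 3
Degrees (1 + count): deg[1]=1+0=1, deg[2]=1+2=3, deg[3]=1+0=1, deg[4]=1+0=1, deg[5]=1+1=2, deg[6]=1+0=1, deg[7]=1+3=4, deg[8]=1+0=1, deg[9]=1+1=2, deg[10]=1+0=1, deg[11]=1+2=3, deg[12]=1+1=2

Answer: 1 3 1 1 2 1 4 1 2 1 3 2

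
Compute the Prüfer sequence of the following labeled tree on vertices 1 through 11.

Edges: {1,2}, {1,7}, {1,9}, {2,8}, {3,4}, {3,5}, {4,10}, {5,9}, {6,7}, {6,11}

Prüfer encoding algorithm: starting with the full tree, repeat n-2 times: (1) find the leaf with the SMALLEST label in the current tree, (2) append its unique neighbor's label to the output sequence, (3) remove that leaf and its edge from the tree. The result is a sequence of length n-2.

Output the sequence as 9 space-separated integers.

Answer: 2 1 4 3 5 9 1 7 6

Derivation:
Step 1: leaves = {8,10,11}. Remove smallest leaf 8, emit neighbor 2.
Step 2: leaves = {2,10,11}. Remove smallest leaf 2, emit neighbor 1.
Step 3: leaves = {10,11}. Remove smallest leaf 10, emit neighbor 4.
Step 4: leaves = {4,11}. Remove smallest leaf 4, emit neighbor 3.
Step 5: leaves = {3,11}. Remove smallest leaf 3, emit neighbor 5.
Step 6: leaves = {5,11}. Remove smallest leaf 5, emit neighbor 9.
Step 7: leaves = {9,11}. Remove smallest leaf 9, emit neighbor 1.
Step 8: leaves = {1,11}. Remove smallest leaf 1, emit neighbor 7.
Step 9: leaves = {7,11}. Remove smallest leaf 7, emit neighbor 6.
Done: 2 vertices remain (6, 11). Sequence = [2 1 4 3 5 9 1 7 6]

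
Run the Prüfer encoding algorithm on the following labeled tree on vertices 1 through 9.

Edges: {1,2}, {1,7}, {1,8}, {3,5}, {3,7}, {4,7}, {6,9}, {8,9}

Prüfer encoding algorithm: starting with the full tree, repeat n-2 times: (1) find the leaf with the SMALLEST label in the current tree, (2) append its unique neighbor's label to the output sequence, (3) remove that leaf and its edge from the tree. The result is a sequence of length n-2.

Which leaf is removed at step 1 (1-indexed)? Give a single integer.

Answer: 2

Derivation:
Step 1: current leaves = {2,4,5,6}. Remove leaf 2 (neighbor: 1).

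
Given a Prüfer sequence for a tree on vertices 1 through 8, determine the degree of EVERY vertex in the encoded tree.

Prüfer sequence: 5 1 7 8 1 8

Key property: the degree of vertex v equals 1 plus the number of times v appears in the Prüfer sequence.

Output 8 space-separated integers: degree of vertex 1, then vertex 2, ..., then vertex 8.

p_1 = 5: count[5] becomes 1
p_2 = 1: count[1] becomes 1
p_3 = 7: count[7] becomes 1
p_4 = 8: count[8] becomes 1
p_5 = 1: count[1] becomes 2
p_6 = 8: count[8] becomes 2
Degrees (1 + count): deg[1]=1+2=3, deg[2]=1+0=1, deg[3]=1+0=1, deg[4]=1+0=1, deg[5]=1+1=2, deg[6]=1+0=1, deg[7]=1+1=2, deg[8]=1+2=3

Answer: 3 1 1 1 2 1 2 3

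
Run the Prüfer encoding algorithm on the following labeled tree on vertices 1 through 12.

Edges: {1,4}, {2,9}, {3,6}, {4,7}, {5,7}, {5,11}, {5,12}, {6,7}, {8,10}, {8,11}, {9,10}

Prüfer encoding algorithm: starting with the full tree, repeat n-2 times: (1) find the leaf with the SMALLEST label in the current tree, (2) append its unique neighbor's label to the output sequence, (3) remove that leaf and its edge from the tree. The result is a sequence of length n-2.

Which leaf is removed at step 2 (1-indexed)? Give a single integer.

Step 1: current leaves = {1,2,3,12}. Remove leaf 1 (neighbor: 4).
Step 2: current leaves = {2,3,4,12}. Remove leaf 2 (neighbor: 9).

Answer: 2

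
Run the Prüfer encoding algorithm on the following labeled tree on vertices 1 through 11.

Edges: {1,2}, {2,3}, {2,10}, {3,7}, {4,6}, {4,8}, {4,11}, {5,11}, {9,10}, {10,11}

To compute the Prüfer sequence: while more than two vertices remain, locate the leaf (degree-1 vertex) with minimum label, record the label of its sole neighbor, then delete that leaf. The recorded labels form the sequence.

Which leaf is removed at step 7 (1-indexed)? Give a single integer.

Step 1: current leaves = {1,5,6,7,8,9}. Remove leaf 1 (neighbor: 2).
Step 2: current leaves = {5,6,7,8,9}. Remove leaf 5 (neighbor: 11).
Step 3: current leaves = {6,7,8,9}. Remove leaf 6 (neighbor: 4).
Step 4: current leaves = {7,8,9}. Remove leaf 7 (neighbor: 3).
Step 5: current leaves = {3,8,9}. Remove leaf 3 (neighbor: 2).
Step 6: current leaves = {2,8,9}. Remove leaf 2 (neighbor: 10).
Step 7: current leaves = {8,9}. Remove leaf 8 (neighbor: 4).

Answer: 8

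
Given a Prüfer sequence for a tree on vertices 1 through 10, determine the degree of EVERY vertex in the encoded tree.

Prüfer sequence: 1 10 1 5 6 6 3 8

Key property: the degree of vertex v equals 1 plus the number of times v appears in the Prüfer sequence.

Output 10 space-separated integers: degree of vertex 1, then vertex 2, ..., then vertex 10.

Answer: 3 1 2 1 2 3 1 2 1 2

Derivation:
p_1 = 1: count[1] becomes 1
p_2 = 10: count[10] becomes 1
p_3 = 1: count[1] becomes 2
p_4 = 5: count[5] becomes 1
p_5 = 6: count[6] becomes 1
p_6 = 6: count[6] becomes 2
p_7 = 3: count[3] becomes 1
p_8 = 8: count[8] becomes 1
Degrees (1 + count): deg[1]=1+2=3, deg[2]=1+0=1, deg[3]=1+1=2, deg[4]=1+0=1, deg[5]=1+1=2, deg[6]=1+2=3, deg[7]=1+0=1, deg[8]=1+1=2, deg[9]=1+0=1, deg[10]=1+1=2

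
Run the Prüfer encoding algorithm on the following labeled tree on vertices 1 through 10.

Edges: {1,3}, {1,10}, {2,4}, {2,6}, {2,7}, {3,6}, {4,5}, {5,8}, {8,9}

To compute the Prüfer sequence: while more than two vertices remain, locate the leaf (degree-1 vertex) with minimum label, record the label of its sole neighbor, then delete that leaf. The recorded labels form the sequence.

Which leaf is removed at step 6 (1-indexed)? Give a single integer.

Answer: 2

Derivation:
Step 1: current leaves = {7,9,10}. Remove leaf 7 (neighbor: 2).
Step 2: current leaves = {9,10}. Remove leaf 9 (neighbor: 8).
Step 3: current leaves = {8,10}. Remove leaf 8 (neighbor: 5).
Step 4: current leaves = {5,10}. Remove leaf 5 (neighbor: 4).
Step 5: current leaves = {4,10}. Remove leaf 4 (neighbor: 2).
Step 6: current leaves = {2,10}. Remove leaf 2 (neighbor: 6).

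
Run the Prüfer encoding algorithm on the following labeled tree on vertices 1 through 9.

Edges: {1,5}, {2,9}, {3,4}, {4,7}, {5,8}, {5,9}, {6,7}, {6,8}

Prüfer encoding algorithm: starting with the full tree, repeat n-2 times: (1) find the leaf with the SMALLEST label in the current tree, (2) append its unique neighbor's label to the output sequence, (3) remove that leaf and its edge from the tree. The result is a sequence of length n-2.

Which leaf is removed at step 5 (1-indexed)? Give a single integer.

Step 1: current leaves = {1,2,3}. Remove leaf 1 (neighbor: 5).
Step 2: current leaves = {2,3}. Remove leaf 2 (neighbor: 9).
Step 3: current leaves = {3,9}. Remove leaf 3 (neighbor: 4).
Step 4: current leaves = {4,9}. Remove leaf 4 (neighbor: 7).
Step 5: current leaves = {7,9}. Remove leaf 7 (neighbor: 6).

Answer: 7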